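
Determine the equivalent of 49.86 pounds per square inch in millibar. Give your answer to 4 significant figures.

1 pound per square inch = 68.9476 millibar.
Then 49.86 × 68.9476 ≈ 3438 mbar.

3438 millibar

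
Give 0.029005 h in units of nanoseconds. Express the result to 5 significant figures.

1.0442 × 10^11 ns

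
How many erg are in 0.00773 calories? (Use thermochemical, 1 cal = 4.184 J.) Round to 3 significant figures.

1 calorie = 4.18400 × 10^7 erg.
Then 0.00773 × 4.18400 × 10^7 ≈ 323000 erg.

323000 erg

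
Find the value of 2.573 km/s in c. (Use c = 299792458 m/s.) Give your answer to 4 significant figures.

8.583 × 10^-6 c

1 kilometer per second = 3.33564 × 10^-6 c.
2.573 × 3.33564 × 10^-6 ≈ 8.583 × 10^-6 c.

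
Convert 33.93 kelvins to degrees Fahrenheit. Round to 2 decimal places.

K = (°F + 459.67) × 5/9.
Applying the formula gives -398.60 °F.

-398.60 °F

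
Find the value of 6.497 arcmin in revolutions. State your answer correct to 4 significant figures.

1 arcmin = 4.62963e-5 revolutions.
Then 6.497 × 4.62963e-5 ≈ 0.0003008 rev.

0.0003008 revolutions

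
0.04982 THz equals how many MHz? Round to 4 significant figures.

49820 megahertz

1 terahertz = 1.00000e+6 MHz.
0.04982 × 1.00000e+6 ≈ 49820 MHz.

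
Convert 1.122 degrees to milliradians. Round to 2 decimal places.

19.58 mrad

1 ° = 17.4533 milliradians.
So 1.122 × 17.4533 ≈ 19.58 mrad.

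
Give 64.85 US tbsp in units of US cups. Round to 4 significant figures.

1 US tbsp = 0.0625000 US cup.
64.85 × 0.0625000 ≈ 4.053 US cup.

4.053 US cup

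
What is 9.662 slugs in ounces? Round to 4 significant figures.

4974 oz

1 slug = 514.785 ounces.
Thus 9.662 × 514.785 ≈ 4974 oz.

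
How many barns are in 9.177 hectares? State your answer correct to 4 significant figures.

1 ha = 1.00000e+32 barn.
So 9.177 × 1.00000e+32 ≈ 9.177e+32 barn.

9.177e+32 barn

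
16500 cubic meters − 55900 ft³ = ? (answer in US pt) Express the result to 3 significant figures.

16500 m³ = 3.48707e+7 US pt and 55900 ft³ = 3.34529e+6 US pt.
3.48707e+7 − 3.34529e+6 ≈ 3.15e+7 US pt.

3.15e+7 US pt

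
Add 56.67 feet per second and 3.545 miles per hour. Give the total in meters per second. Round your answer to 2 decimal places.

56.67 ft/s = 17.2730 m/s and 3.545 mph = 1.58476 m/s.
17.2730 + 1.58476 ≈ 18.86 m/s.

18.86 meters per second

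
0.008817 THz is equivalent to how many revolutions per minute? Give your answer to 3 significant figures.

5.29 × 10^11 revolutions per minute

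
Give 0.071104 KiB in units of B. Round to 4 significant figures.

1 kibibyte = 1024.00 B.
Then 0.071104 × 1024.00 ≈ 72.81 B.

72.81 B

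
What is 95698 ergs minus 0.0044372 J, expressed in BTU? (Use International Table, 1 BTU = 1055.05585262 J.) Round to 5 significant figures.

4.8648 × 10^-6 BTU

95698 erg = 9.07042 × 10^-6 BTU and 0.0044372 J = 4.20565 × 10^-6 BTU.
9.07042 × 10^-6 − 4.20565 × 10^-6 ≈ 4.8648 × 10^-6 BTU.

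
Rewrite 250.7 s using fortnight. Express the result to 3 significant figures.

0.000207 fortnights

1 second = 8.26720 × 10^-7 fortnight.
Thus 250.7 × 8.26720 × 10^-7 ≈ 0.000207 fortnight.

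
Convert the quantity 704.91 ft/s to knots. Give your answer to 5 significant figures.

417.65 kn

1 foot per second = 0.592484 knots.
So 704.91 × 0.592484 ≈ 417.65 kn.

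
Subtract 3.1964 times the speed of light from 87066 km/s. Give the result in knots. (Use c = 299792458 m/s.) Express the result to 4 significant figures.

87066 km/s = 1.69243 × 10^8 kn and 3.1964 c = 1.86270 × 10^9 kn.
1.69243 × 10^8 − 1.86270 × 10^9 ≈ -1.693 × 10^9 kn.

-1.693 × 10^9 kn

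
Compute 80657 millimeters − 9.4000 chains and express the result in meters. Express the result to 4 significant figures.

-108.4 meters

80657 mm = 80.6570 m and 9.4000 chain = 189.098 m.
80.6570 − 189.098 ≈ -108.4 m.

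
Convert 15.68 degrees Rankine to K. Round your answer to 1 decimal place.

8.7 K

°R = K × 9/5.
Applying the formula gives 8.7 K.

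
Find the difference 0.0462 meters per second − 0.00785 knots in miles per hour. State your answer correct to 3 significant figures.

0.0943 mph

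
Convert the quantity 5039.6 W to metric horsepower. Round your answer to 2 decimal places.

1 W = 0.00135962 metric horsepower.
Thus 5039.6 × 0.00135962 ≈ 6.85 PS.

6.85 PS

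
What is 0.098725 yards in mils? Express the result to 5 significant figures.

1 yard = 36000.0 mil.
0.098725 × 36000.0 ≈ 3554.1 mil.

3554.1 mil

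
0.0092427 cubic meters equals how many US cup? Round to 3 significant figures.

1 cubic meter = 4226.75 US cup.
0.0092427 × 4226.75 ≈ 39.1 US cup.

39.1 US cup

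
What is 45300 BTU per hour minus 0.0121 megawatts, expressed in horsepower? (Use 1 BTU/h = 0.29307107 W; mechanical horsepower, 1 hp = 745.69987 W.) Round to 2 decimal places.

1.58 hp

45300 BTU/h = 17.8036 hp and 0.0121 MW = 16.2264 hp.
17.8036 − 16.2264 ≈ 1.58 hp.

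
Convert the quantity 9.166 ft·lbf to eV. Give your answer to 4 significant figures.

1 ft·lbf = 8.46235 × 10^18 eV.
Thus 9.166 × 8.46235 × 10^18 ≈ 7.757 × 10^19 eV.

7.757 × 10^19 eV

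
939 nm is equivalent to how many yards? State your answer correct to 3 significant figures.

1.03e-6 yd

1 nm = 1.09361e-9 yards.
Then 939 × 1.09361e-9 ≈ 1.03e-6 yd.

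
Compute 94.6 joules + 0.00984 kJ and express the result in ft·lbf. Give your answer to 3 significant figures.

94.6 J = 69.7734 ft·lbf and 0.00984 kJ = 7.25761 ft·lbf.
69.7734 + 7.25761 ≈ 77.0 ft·lbf.

77.0 ft·lbf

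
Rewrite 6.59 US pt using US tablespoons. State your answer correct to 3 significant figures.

211 US tablespoons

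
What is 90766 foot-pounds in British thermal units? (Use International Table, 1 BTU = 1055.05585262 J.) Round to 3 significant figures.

1 ft·lbf = 0.00128507 BTU.
So 90766 × 0.00128507 ≈ 117 BTU.

117 British thermal units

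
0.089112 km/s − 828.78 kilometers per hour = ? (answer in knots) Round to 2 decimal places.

0.089112 km/s = 173.2199 kn and 828.78 km/h = 447.5054 kn.
173.2199 − 447.5054 ≈ -274.29 kn.

-274.29 kn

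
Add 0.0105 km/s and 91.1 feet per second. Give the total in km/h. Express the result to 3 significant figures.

138 km/h

0.0105 km/s = 37.8000 km/h and 91.1 ft/s = 99.9622 km/h.
37.8000 + 99.9622 ≈ 138 km/h.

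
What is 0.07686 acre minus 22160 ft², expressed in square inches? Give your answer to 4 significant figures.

0.07686 acre = 482115 in² and 22160 ft² = 3.19104 × 10^6 in².
482115 − 3.19104 × 10^6 ≈ -2.709 × 10^6 in².

-2.709 × 10^6 square inches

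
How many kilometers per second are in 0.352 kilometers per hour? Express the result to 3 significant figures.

1 km/h = 0.000277778 kilometers per second.
Then 0.352 × 0.000277778 ≈ 9.78e-5 km/s.

9.78e-5 km/s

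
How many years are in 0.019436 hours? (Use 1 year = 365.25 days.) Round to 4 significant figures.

1 hour = 0.000114077 years.
0.019436 × 0.000114077 ≈ 2.217e-6 yr.

2.217e-6 yr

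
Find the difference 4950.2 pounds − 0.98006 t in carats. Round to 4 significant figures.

4950.2 lb = 1.12269 × 10^7 ct and 0.98006 t = 4.90030 × 10^6 ct.
1.12269 × 10^7 − 4.90030 × 10^6 ≈ 6.327 × 10^6 ct.

6.327 × 10^6 ct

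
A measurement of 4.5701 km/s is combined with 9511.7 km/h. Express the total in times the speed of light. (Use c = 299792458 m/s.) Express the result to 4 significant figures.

2.406 × 10^-5 times the speed of light

4.5701 km/s = 1.52442 × 10^-5 c and 9511.7 km/h = 8.81323 × 10^-6 c.
1.52442 × 10^-5 + 8.81323 × 10^-6 ≈ 2.406 × 10^-5 c.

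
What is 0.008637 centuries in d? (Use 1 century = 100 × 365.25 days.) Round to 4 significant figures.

315.5 d

1 century = 36525.0 d.
0.008637 × 36525.0 ≈ 315.5 d.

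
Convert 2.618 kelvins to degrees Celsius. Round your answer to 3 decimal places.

-270.532 degrees Celsius

K = °C + 273.15.
Applying the formula gives -270.532 °C.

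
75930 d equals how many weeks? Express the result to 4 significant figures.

1 d = 0.142857 wk.
75930 × 0.142857 ≈ 10850 wk.

10850 wk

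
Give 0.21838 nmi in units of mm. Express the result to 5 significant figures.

1 nautical mile = 1.85200e+6 mm.
So 0.21838 × 1.85200e+6 ≈ 404440 mm.

404440 millimeters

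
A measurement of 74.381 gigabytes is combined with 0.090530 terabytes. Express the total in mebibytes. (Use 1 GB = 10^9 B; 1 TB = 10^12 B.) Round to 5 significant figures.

157270 MiB

74.381 GB = 70935.2 MiB and 0.090530 TB = 86336.1 MiB.
70935.2 + 86336.1 ≈ 157270 MiB.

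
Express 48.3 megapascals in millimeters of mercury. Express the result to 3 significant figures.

362000 millimeters of mercury

1 megapascal = 7500.62 mmHg.
So 48.3 × 7500.62 ≈ 362000 mmHg.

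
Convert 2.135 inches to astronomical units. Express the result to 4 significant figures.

3.625e-13 au

1 inch = 1.69789e-13 astronomical units.
Thus 2.135 × 1.69789e-13 ≈ 3.625e-13 au.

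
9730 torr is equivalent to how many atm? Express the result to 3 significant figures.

12.8 atmospheres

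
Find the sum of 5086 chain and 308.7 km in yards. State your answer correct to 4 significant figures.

449500 yd

5086 chain = 111892 yd and 308.7 km = 337598 yd.
111892 + 337598 ≈ 449500 yd.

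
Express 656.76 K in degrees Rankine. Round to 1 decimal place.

1182.2 °R

°R = K × 9/5.
Applying the formula gives 1182.2 °R.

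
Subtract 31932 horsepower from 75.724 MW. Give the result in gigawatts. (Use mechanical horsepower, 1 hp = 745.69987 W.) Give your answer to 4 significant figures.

0.05191 GW

75.724 MW = 0.0757240 GW and 31932 hp = 0.0238117 GW.
0.0757240 − 0.0238117 ≈ 0.05191 GW.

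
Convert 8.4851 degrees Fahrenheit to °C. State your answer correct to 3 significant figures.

°F = °C × 9/5 + 32.
Applying the formula gives -13.1 °C.

-13.1 degrees Celsius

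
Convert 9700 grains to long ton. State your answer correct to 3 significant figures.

0.000619 long tons

1 gr = 6.37755 × 10^-8 long ton.
9700 × 6.37755 × 10^-8 ≈ 0.000619 long ton.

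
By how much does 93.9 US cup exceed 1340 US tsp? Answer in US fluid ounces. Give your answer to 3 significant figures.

528 US fl oz

93.9 US cup = 751.200 US fl oz and 1340 US tsp = 223.333 US fl oz.
751.200 − 223.333 ≈ 528 US fl oz.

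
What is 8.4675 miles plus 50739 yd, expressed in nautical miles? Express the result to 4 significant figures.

32.41 nmi

8.4675 mi = 7.35806 nmi and 50739 yd = 25.0517 nmi.
7.35806 + 25.0517 ≈ 32.41 nmi.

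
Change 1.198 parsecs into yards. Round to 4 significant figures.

4.043 × 10^16 yd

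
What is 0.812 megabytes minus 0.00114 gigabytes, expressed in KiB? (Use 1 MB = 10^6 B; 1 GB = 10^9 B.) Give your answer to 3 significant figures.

0.812 MB = 792.969 KiB and 0.00114 GB = 1113.28 KiB.
792.969 − 1113.28 ≈ -320 KiB.

-320 KiB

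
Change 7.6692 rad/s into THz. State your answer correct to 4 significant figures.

1 radian per second = 1.59155e-13 THz.
So 7.6692 × 1.59155e-13 ≈ 1.221e-12 THz.

1.221e-12 THz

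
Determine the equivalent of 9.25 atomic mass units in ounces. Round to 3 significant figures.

5.42e-25 oz

1 u = 5.85738e-26 oz.
Thus 9.25 × 5.85738e-26 ≈ 5.42e-25 oz.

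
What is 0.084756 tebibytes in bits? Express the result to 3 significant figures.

7.46 × 10^11 bit

1 tebibyte = 8.79609 × 10^12 bits.
0.084756 × 8.79609 × 10^12 ≈ 7.46 × 10^11 bit.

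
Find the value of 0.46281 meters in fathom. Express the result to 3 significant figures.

0.253 fathom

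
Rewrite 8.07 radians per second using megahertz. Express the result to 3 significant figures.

1.28e-6 MHz

1 radian per second = 1.59155e-7 megahertz.
So 8.07 × 1.59155e-7 ≈ 1.28e-6 MHz.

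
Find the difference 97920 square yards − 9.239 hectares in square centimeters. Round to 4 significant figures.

-1.052e+8 square centimeters

97920 yd² = 8.18736e+8 cm² and 9.239 ha = 9.23900e+8 cm².
8.18736e+8 − 9.23900e+8 ≈ -1.052e+8 cm².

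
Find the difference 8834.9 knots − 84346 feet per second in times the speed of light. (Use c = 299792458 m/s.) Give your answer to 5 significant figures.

8834.9 kn = 1.51607e-5 c and 84346 ft/s = 8.57549e-5 c.
1.51607e-5 − 8.57549e-5 ≈ -7.0594e-5 c.

-7.0594e-5 c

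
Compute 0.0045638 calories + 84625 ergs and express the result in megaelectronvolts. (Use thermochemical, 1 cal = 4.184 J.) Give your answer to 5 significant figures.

0.0045638 cal = 1.19181e+11 MeV and 84625 erg = 5.28188e+10 MeV.
1.19181e+11 + 5.28188e+10 ≈ 1.7200e+11 MeV.

1.7200e+11 MeV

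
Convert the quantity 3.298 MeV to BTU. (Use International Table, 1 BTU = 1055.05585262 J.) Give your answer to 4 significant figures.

5.008e-16 British thermal units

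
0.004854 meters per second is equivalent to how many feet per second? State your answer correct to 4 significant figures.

1 m/s = 3.28084 feet per second.
0.004854 × 3.28084 ≈ 0.01593 ft/s.

0.01593 feet per second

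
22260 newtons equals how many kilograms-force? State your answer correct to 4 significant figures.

2270 kilograms-force

1 N = 0.101972 kgf.
22260 × 0.101972 ≈ 2270 kgf.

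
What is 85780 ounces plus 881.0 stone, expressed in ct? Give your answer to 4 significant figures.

4.013e+7 carats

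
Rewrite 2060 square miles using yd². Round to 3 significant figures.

6.38e+9 yd²

1 square mile = 3.09760e+6 yd².
Then 2060 × 3.09760e+6 ≈ 6.38e+9 yd².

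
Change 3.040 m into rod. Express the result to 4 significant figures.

0.6045 rods

1 meter = 0.198839 rod.
So 3.040 × 0.198839 ≈ 0.6045 rod.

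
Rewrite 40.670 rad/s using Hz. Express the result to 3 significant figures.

6.47 Hz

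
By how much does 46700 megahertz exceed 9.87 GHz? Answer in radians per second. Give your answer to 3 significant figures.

2.31e+11 rad/s

46700 MHz = 2.93425e+11 rad/s and 9.87 GHz = 6.20150e+10 rad/s.
2.93425e+11 − 6.20150e+10 ≈ 2.31e+11 rad/s.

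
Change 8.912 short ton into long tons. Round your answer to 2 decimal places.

7.96 long tons

1 short ton = 0.892857 long ton.
8.912 × 0.892857 ≈ 7.96 long ton.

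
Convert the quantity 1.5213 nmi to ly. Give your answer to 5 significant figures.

1 nautical mile = 1.957566e-13 ly.
So 1.5213 × 1.957566e-13 ≈ 2.9780e-13 ly.

2.9780e-13 light-years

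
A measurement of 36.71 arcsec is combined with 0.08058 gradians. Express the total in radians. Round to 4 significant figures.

0.001444 radians

36.71 arcsec = 0.000177975 rad and 0.08058 grad = 0.00126575 rad.
0.000177975 + 0.00126575 ≈ 0.001444 rad.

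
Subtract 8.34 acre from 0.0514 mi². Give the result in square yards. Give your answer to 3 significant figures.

119000 yd²

0.0514 mi² = 159217 yd² and 8.34 acre = 40365.6 yd².
159217 − 40365.6 ≈ 119000 yd².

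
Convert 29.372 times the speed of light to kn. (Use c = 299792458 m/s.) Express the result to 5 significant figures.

1 speed of light = 5.82750 × 10^8 kn.
29.372 × 5.82750 × 10^8 ≈ 1.7117 × 10^10 kn.

1.7117 × 10^10 knots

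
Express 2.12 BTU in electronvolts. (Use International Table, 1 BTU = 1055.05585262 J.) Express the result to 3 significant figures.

1.40 × 10^22 electronvolts

1 BTU = 6.58514 × 10^21 electronvolts.
So 2.12 × 6.58514 × 10^21 ≈ 1.40 × 10^22 eV.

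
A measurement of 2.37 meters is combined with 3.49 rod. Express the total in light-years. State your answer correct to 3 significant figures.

2.37 m = 2.50509e-16 ly and 3.49 rod = 1.85524e-15 ly.
2.50509e-16 + 1.85524e-15 ≈ 2.11e-15 ly.

2.11e-15 ly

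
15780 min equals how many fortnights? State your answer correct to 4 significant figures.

1 min = 4.96032e-5 fortnights.
Then 15780 × 4.96032e-5 ≈ 0.7827 fortnight.

0.7827 fortnight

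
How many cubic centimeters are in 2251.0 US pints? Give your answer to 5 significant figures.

1.0651e+6 cm³

1 US pint = 473.176 cm³.
So 2251.0 × 473.176 ≈ 1.0651e+6 cm³.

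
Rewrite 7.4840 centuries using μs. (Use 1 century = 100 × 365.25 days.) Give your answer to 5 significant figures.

2.3618 × 10^16 μs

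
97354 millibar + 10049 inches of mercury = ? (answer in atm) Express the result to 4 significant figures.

431.9 atm

97354 mbar = 96.0809 atm and 10049 inHg = 335.848 atm.
96.0809 + 335.848 ≈ 431.9 atm.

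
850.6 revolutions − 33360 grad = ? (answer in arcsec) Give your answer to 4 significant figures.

9.943 × 10^8 arcseconds

850.6 rev = 1.10238 × 10^9 arcsec and 33360 grad = 1.08086 × 10^8 arcsec.
1.10238 × 10^9 − 1.08086 × 10^8 ≈ 9.943 × 10^8 arcsec.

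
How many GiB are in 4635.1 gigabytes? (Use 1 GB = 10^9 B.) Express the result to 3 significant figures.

4320 gibibytes

1 gigabyte = 0.931323 gibibytes.
4635.1 × 0.931323 ≈ 4320 GiB.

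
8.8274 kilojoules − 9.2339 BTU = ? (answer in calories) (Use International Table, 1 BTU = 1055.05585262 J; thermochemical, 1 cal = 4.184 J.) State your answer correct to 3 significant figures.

8.8274 kJ = 2109.80 cal and 9.2339 BTU = 2328.46 cal.
2109.80 − 2328.46 ≈ -219 cal.

-219 cal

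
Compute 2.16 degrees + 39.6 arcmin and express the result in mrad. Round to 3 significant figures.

2.16 ° = 37.6991 mrad and 39.6 arcmin = 11.5192 mrad.
37.6991 + 11.5192 ≈ 49.2 mrad.

49.2 mrad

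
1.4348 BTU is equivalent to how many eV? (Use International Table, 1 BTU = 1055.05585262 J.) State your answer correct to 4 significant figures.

9.448 × 10^21 eV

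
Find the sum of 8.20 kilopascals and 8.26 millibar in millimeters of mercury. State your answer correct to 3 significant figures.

8.20 kPa = 61.5050 mmHg and 8.26 mbar = 6.19551 mmHg.
61.5050 + 6.19551 ≈ 67.7 mmHg.

67.7 mmHg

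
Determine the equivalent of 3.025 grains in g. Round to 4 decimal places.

1 grain = 0.0647989 grams.
Then 3.025 × 0.0647989 ≈ 0.1960 g.

0.1960 grams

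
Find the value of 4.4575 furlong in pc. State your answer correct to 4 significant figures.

1 furlong = 6.51941 × 10^-15 pc.
Then 4.4575 × 6.51941 × 10^-15 ≈ 2.906 × 10^-14 pc.

2.906 × 10^-14 pc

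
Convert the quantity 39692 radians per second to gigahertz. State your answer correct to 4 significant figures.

6.317e-6 GHz

1 radian per second = 1.59155e-10 GHz.
So 39692 × 1.59155e-10 ≈ 6.317e-6 GHz.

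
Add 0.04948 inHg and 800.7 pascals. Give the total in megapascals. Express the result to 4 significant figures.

0.0009683 MPa

0.04948 inHg = 0.000167559 MPa and 800.7 Pa = 0.000800700 MPa.
0.000167559 + 0.000800700 ≈ 0.0009683 MPa.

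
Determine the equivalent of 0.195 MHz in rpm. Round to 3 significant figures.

1.17 × 10^7 rpm

1 megahertz = 6.00000 × 10^7 revolutions per minute.
So 0.195 × 6.00000 × 10^7 ≈ 1.17 × 10^7 rpm.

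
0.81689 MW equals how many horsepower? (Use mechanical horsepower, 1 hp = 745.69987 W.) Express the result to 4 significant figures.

1095 hp

1 MW = 1341.02 horsepower.
0.81689 × 1341.02 ≈ 1095 hp.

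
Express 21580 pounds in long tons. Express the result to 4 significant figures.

9.634 long tons

1 pound = 0.000446429 long ton.
21580 × 0.000446429 ≈ 9.634 long ton.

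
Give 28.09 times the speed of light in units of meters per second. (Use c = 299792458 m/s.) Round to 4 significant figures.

8.421e+9 meters per second

1 speed of light = 2.99792e+8 meters per second.
28.09 × 2.99792e+8 ≈ 8.421e+9 m/s.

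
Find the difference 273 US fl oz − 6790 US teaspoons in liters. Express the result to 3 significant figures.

-25.4 L

273 US fl oz = 8.07357 L and 6790 US tsp = 33.4674 L.
8.07357 − 33.4674 ≈ -25.4 L.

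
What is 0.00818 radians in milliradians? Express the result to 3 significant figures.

1 rad = 1000.00 mrad.
Thus 0.00818 × 1000.00 ≈ 8.18 mrad.

8.18 mrad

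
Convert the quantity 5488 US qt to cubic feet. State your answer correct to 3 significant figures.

183 ft³

1 US quart = 0.0334201 ft³.
Thus 5488 × 0.0334201 ≈ 183 ft³.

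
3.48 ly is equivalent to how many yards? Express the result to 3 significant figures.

1 ly = 1.03464e+16 yd.
So 3.48 × 1.03464e+16 ≈ 3.60e+16 yd.

3.60e+16 yards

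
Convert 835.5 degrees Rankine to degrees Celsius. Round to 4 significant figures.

°R = (°C + 273.15) × 9/5.
Applying the formula gives 191.0 °C.

191.0 degrees Celsius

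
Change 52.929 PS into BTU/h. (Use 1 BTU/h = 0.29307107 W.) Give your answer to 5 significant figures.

132830 BTU/h

1 PS = 2509.63 BTU per hour.
Then 52.929 × 2509.63 ≈ 132830 BTU/h.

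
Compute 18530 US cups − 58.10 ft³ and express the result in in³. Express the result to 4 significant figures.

18530 US cup = 267527 in³ and 58.10 ft³ = 100397 in³.
267527 − 100397 ≈ 167100 in³.

167100 cubic inches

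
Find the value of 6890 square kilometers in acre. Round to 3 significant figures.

1 square kilometer = 247.105 acres.
6890 × 247.105 ≈ 1.70e+6 acre.

1.70e+6 acres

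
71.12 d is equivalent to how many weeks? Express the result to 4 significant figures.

10.16 weeks

1 d = 0.142857 weeks.
So 71.12 × 0.142857 ≈ 10.16 wk.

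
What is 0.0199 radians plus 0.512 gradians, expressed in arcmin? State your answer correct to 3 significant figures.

0.0199 rad = 68.4112 arcmin and 0.512 grad = 27.6480 arcmin.
68.4112 + 27.6480 ≈ 96.1 arcmin.

96.1 arcmin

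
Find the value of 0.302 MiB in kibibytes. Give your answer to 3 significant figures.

309 KiB

1 mebibyte = 1024.00 kibibytes.
0.302 × 1024.00 ≈ 309 KiB.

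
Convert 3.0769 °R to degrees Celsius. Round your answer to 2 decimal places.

-271.44 °C

°R = (°C + 273.15) × 9/5.
Applying the formula gives -271.44 °C.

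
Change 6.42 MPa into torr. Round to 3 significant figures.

48200 torr

1 MPa = 7500.62 torr.
So 6.42 × 7500.62 ≈ 48200 torr.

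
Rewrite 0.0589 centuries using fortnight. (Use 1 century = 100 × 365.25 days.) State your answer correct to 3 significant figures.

1 century = 2608.93 fortnight.
0.0589 × 2608.93 ≈ 154 fortnight.

154 fortnight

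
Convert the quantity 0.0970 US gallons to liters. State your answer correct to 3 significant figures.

0.367 L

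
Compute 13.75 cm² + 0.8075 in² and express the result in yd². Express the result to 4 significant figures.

13.75 cm² = 0.00164449 yd² and 0.8075 in² = 0.000623071 yd².
0.00164449 + 0.000623071 ≈ 0.002268 yd².

0.002268 square yards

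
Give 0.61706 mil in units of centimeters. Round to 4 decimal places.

0.0016 centimeters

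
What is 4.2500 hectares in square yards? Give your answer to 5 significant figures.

1 hectare = 11959.9 yd².
Thus 4.2500 × 11959.9 ≈ 50830 yd².

50830 yd²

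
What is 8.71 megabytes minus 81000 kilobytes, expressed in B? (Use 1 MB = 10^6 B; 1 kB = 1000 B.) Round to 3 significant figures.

-7.23e+7 B

8.71 MB = 8.71000e+6 B and 81000 kB = 8.10000e+7 B.
8.71000e+6 − 8.10000e+7 ≈ -7.23e+7 B.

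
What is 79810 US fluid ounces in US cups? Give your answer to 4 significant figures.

1 US fluid ounce = 0.125000 US cup.
Then 79810 × 0.125000 ≈ 9976 US cup.

9976 US cups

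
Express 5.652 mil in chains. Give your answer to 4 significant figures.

1 mil = 1.26263 × 10^-6 chain.
5.652 × 1.26263 × 10^-6 ≈ 7.136 × 10^-6 chain.

7.136 × 10^-6 chains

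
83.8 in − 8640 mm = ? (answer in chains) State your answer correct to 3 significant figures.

-0.324 chain

83.8 in = 0.105808 chain and 8640 mm = 0.429492 chain.
0.105808 − 0.429492 ≈ -0.324 chain.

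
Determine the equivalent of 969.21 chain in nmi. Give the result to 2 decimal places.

1 chain = 0.0108622 nautical miles.
Then 969.21 × 0.0108622 ≈ 10.53 nmi.

10.53 nmi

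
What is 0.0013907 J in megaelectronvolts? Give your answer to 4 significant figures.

8.680e+9 MeV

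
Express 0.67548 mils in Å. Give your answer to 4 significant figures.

171600 Å

1 mil = 254000 angstroms.
0.67548 × 254000 ≈ 171600 Å.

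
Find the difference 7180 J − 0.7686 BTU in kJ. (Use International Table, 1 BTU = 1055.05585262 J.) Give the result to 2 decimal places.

6.37 kJ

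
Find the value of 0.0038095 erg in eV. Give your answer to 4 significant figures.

2.378 × 10^9 electronvolts

1 erg = 6.24151 × 10^11 eV.
0.0038095 × 6.24151 × 10^11 ≈ 2.378 × 10^9 eV.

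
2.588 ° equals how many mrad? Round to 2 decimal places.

45.17 mrad

1 degree = 17.4533 milliradians.
2.588 × 17.4533 ≈ 45.17 mrad.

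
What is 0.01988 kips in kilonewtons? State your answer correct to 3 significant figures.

1 kip = 4.44822 kN.
0.01988 × 4.44822 ≈ 0.0884 kN.

0.0884 kN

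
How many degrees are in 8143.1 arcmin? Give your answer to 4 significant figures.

135.7 °

1 arcminute = 0.0166667 °.
So 8143.1 × 0.0166667 ≈ 135.7 °.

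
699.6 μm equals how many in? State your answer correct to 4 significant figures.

0.02754 in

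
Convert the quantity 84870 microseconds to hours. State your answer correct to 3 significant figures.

1 μs = 2.77778e-10 hours.
So 84870 × 2.77778e-10 ≈ 2.36e-5 h.

2.36e-5 h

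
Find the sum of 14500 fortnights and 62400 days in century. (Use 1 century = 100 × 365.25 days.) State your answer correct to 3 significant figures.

7.27 centuries

14500 fortnight = 5.55784 century and 62400 d = 1.70842 century.
5.55784 + 1.70842 ≈ 7.27 century.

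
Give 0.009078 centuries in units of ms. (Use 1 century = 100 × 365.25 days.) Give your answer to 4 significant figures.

2.865 × 10^10 milliseconds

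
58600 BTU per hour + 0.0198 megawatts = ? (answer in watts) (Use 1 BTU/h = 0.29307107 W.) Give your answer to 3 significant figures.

37000 watts

58600 BTU/h = 17174.0 W and 0.0198 MW = 19800.0 W.
17174.0 + 19800.0 ≈ 37000 W.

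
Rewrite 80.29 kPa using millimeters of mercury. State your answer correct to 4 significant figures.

1 kPa = 7.50062 millimeters of mercury.
Thus 80.29 × 7.50062 ≈ 602.2 mmHg.

602.2 millimeters of mercury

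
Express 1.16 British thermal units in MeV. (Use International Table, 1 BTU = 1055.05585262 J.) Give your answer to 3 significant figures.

1 British thermal unit = 6.58514e+15 megaelectronvolts.
1.16 × 6.58514e+15 ≈ 7.64e+15 MeV.

7.64e+15 MeV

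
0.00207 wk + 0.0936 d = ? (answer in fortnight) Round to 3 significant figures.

0.00207 wk = 0.00103500 fortnight and 0.0936 d = 0.00668571 fortnight.
0.00103500 + 0.00668571 ≈ 0.00772 fortnight.

0.00772 fortnights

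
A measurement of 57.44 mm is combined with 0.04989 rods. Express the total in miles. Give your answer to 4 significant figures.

57.44 mm = 3.56916e-5 mi and 0.04989 rod = 0.000155906 mi.
3.56916e-5 + 0.000155906 ≈ 0.0001916 mi.

0.0001916 mi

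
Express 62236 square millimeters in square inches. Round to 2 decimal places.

1 square millimeter = 0.00155000 in².
Thus 62236 × 0.00155000 ≈ 96.47 in².

96.47 in²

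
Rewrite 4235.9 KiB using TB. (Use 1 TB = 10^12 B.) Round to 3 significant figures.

1 KiB = 1.02400e-9 TB.
Thus 4235.9 × 1.02400e-9 ≈ 4.34e-6 TB.

4.34e-6 TB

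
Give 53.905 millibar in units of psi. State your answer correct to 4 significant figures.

1 millibar = 0.0145038 psi.
So 53.905 × 0.0145038 ≈ 0.7818 psi.

0.7818 psi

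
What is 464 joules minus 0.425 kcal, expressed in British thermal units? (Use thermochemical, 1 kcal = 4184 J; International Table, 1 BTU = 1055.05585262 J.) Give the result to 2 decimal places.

-1.25 British thermal units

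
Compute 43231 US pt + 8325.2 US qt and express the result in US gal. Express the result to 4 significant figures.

7485 US gal

43231 US pt = 5403.875 US gal and 8325.2 US qt = 2081.300 US gal.
5403.875 + 2081.300 ≈ 7485 US gal.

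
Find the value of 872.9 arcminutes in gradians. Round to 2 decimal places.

1 arcmin = 0.0185185 grad.
So 872.9 × 0.0185185 ≈ 16.16 grad.

16.16 grad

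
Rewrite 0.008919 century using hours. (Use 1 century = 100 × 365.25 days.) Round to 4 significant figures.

1 century = 876600 hours.
Thus 0.008919 × 876600 ≈ 7818 h.

7818 hours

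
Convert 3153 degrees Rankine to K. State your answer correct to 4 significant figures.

1752 K

°R = K × 9/5.
Applying the formula gives 1752 K.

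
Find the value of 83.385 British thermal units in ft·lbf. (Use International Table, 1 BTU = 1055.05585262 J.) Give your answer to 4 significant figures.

64890 ft·lbf

1 BTU = 778.169 ft·lbf.
So 83.385 × 778.169 ≈ 64890 ft·lbf.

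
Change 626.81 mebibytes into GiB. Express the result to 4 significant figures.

1 mebibyte = 0.0009765625 GiB.
So 626.81 × 0.0009765625 ≈ 0.6121 GiB.

0.6121 gibibytes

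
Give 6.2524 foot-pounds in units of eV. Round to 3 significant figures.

1 ft·lbf = 8.46235e+18 eV.
6.2524 × 8.46235e+18 ≈ 5.29e+19 eV.

5.29e+19 eV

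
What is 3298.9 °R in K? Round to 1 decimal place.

°R = K × 9/5.
Applying the formula gives 1832.7 K.

1832.7 K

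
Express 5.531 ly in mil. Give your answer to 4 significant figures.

2.060e+21 mils

1 ly = 3.72470e+20 mil.
5.531 × 3.72470e+20 ≈ 2.060e+21 mil.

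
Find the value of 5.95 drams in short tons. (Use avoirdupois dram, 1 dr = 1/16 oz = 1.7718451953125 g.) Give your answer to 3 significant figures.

1.16 × 10^-5 short ton

1 dr = 1.953125 × 10^-6 short ton.
So 5.95 × 1.953125 × 10^-6 ≈ 1.16 × 10^-5 short ton.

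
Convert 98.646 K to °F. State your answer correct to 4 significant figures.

-282.1 °F

K = (°F + 459.67) × 5/9.
Applying the formula gives -282.1 °F.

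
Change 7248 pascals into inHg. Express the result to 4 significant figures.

2.140 inHg

1 Pa = 0.000295300 inches of mercury.
7248 × 0.000295300 ≈ 2.140 inHg.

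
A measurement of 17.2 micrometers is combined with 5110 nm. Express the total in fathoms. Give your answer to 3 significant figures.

1.22 × 10^-5 fathom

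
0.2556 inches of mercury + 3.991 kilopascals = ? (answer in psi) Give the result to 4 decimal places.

0.7044 pounds per square inch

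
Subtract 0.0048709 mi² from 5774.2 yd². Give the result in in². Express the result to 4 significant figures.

5774.2 yd² = 7.48336e+6 in² and 0.0048709 mi² = 1.95542e+7 in².
7.48336e+6 − 1.95542e+7 ≈ -1.207e+7 in².

-1.207e+7 square inches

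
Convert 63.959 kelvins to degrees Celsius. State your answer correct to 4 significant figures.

-209.2 °C

K = °C + 273.15.
Applying the formula gives -209.2 °C.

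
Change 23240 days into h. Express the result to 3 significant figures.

1 d = 24.0000 h.
Then 23240 × 24.0000 ≈ 558000 h.

558000 h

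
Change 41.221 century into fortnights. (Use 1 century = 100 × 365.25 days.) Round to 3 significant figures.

1 century = 2608.93 fortnights.
41.221 × 2608.93 ≈ 108000 fortnight.

108000 fortnights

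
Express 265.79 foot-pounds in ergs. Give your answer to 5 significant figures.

3.6036e+9 erg

1 foot-pound = 1.35582e+7 ergs.
So 265.79 × 1.35582e+7 ≈ 3.6036e+9 erg.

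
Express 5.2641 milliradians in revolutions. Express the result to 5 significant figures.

1 milliradian = 0.000159155 rev.
Thus 5.2641 × 0.000159155 ≈ 0.00083781 rev.

0.00083781 revolutions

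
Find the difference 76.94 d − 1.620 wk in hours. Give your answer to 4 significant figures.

76.94 d = 1846.56 h and 1.620 wk = 272.160 h.
1846.56 − 272.160 ≈ 1574 h.

1574 h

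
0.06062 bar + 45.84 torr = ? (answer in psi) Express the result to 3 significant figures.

0.06062 bar = 0.879219 psi and 45.84 torr = 0.886398 psi.
0.879219 + 0.886398 ≈ 1.77 psi.

1.77 psi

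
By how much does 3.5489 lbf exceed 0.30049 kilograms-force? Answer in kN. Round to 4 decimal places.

3.5489 lbf = 0.0157863 kN and 0.30049 kgf = 0.00294680 kN.
0.0157863 − 0.00294680 ≈ 0.0128 kN.

0.0128 kN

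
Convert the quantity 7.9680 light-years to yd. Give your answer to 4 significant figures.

1 ly = 1.03464e+16 yd.
Thus 7.9680 × 1.03464e+16 ≈ 8.244e+16 yd.

8.244e+16 yd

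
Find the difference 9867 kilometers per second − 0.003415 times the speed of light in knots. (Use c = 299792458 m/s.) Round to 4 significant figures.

9867 km/s = 1.91799e+7 kn and 0.003415 c = 1.99009e+6 kn.
1.91799e+7 − 1.99009e+6 ≈ 1.719e+7 kn.

1.719e+7 kn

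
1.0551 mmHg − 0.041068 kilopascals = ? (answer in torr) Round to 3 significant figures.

1.0551 mmHg = 1.05510 torr and 0.041068 kPa = 0.308035 torr.
1.05510 − 0.308035 ≈ 0.747 torr.

0.747 torr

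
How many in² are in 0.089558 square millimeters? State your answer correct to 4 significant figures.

1 mm² = 0.00155000 square inches.
Then 0.089558 × 0.00155000 ≈ 0.0001388 in².

0.0001388 in²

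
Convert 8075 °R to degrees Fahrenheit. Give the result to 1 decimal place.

°R = °F + 459.67.
Applying the formula gives 7615.3 °F.

7615.3 °F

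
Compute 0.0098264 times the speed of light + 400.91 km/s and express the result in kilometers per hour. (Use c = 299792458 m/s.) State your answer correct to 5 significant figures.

0.0098264 c = 1.06052 × 10^7 km/h and 400.91 km/s = 1.44328 × 10^6 km/h.
1.06052 × 10^7 + 1.44328 × 10^6 ≈ 1.2048 × 10^7 km/h.

1.2048 × 10^7 km/h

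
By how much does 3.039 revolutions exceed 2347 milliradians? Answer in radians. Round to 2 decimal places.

16.75 radians

3.039 rev = 19.0946 rad and 2347 mrad = 2.34700 rad.
19.0946 − 2.34700 ≈ 16.75 rad.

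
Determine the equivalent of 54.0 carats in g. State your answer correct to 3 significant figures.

1 ct = 0.200000 g.
So 54.0 × 0.200000 ≈ 10.8 g.

10.8 grams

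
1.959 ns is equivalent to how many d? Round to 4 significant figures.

2.267e-14 d

1 nanosecond = 1.15741e-14 d.
Then 1.959 × 1.15741e-14 ≈ 2.267e-14 d.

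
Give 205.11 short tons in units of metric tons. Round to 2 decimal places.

186.07 metric tons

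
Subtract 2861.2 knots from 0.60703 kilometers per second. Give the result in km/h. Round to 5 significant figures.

-3113.6 kilometers per hour

0.60703 km/s = 2185.31 km/h and 2861.2 kn = 5298.94 km/h.
2185.31 − 5298.94 ≈ -3113.6 km/h.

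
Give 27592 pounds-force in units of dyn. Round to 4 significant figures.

1.227 × 10^10 dyn

1 pound-force = 444822 dyn.
Then 27592 × 444822 ≈ 1.227 × 10^10 dyn.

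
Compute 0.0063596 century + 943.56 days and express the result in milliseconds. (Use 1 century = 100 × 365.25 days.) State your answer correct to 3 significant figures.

1.02 × 10^11 milliseconds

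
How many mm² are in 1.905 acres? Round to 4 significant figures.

1 acre = 4.04686e+9 mm².
Then 1.905 × 4.04686e+9 ≈ 7.709e+9 mm².

7.709e+9 mm²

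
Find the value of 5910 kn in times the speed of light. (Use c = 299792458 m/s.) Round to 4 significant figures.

1.014 × 10^-5 c

1 knot = 1.71600 × 10^-9 c.
Thus 5910 × 1.71600 × 10^-9 ≈ 1.014 × 10^-5 c.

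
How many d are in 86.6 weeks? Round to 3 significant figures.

606 d

1 week = 7.00000 d.
Then 86.6 × 7.00000 ≈ 606 d.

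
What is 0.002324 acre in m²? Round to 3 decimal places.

1 acre = 4046.86 m².
0.002324 × 4046.86 ≈ 9.405 m².

9.405 square meters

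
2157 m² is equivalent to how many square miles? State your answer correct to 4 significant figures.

0.0008328 square miles

1 m² = 3.86102e-7 square miles.
Then 2157 × 3.86102e-7 ≈ 0.0008328 mi².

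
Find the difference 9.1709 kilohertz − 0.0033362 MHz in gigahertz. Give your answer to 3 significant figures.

5.83 × 10^-6 gigahertz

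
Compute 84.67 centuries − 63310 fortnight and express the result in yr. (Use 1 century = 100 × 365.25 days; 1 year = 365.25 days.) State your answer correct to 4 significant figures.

6040 years

84.67 century = 8467.00 yr and 63310 fortnight = 2426.67 yr.
8467.00 − 2426.67 ≈ 6040 yr.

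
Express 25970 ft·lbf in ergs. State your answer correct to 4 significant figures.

1 ft·lbf = 1.35582e+7 erg.
Then 25970 × 1.35582e+7 ≈ 3.521e+11 erg.

3.521e+11 ergs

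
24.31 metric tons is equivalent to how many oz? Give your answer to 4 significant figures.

1 metric ton = 35274.0 oz.
Then 24.31 × 35274.0 ≈ 857500 oz.

857500 oz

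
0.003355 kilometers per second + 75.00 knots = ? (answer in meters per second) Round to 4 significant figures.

0.003355 km/s = 3.35500 m/s and 75.00 kn = 38.5833 m/s.
3.35500 + 38.5833 ≈ 41.94 m/s.

41.94 meters per second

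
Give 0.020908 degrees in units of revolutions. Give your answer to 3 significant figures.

5.81 × 10^-5 rev

1 degree = 0.00277778 revolutions.
0.020908 × 0.00277778 ≈ 5.81 × 10^-5 rev.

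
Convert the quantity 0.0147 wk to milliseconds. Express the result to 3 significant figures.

8.89 × 10^6 milliseconds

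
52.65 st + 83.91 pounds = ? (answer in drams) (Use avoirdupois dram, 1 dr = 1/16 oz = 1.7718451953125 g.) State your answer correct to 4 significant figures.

210200 dr

52.65 st = 188698 dr and 83.91 lb = 21481.0 dr.
188698 + 21481.0 ≈ 210200 dr.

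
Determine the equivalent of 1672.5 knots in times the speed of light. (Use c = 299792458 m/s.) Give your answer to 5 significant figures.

2.8700 × 10^-6 c

1 kn = 1.71600 × 10^-9 c.
Then 1672.5 × 1.71600 × 10^-9 ≈ 2.8700 × 10^-6 c.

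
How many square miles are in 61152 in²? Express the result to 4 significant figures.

1 in² = 2.49098e-10 mi².
61152 × 2.49098e-10 ≈ 1.523e-5 mi².

1.523e-5 mi²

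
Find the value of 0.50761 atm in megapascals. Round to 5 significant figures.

1 atm = 0.101325 MPa.
So 0.50761 × 0.101325 ≈ 0.051434 MPa.

0.051434 megapascals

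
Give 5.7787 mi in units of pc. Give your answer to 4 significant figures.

3.014e-13 parsecs

1 mile = 5.21553e-14 pc.
Then 5.7787 × 5.21553e-14 ≈ 3.014e-13 pc.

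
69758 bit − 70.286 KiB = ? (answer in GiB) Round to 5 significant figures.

69758 bit = 8.12090 × 10^-6 GiB and 70.286 KiB = 6.70300 × 10^-5 GiB.
8.12090 × 10^-6 − 6.70300 × 10^-5 ≈ -5.8909 × 10^-5 GiB.

-5.8909 × 10^-5 GiB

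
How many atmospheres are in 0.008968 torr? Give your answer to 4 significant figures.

1 torr = 0.00131579 atm.
Then 0.008968 × 0.00131579 ≈ 1.180e-5 atm.

1.180e-5 atm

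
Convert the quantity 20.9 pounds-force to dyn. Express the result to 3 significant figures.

1 pound-force = 444822 dyn.
Then 20.9 × 444822 ≈ 9.30 × 10^6 dyn.

9.30 × 10^6 dynes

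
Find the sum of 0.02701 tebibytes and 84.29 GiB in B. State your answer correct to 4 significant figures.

1.202e+11 bytes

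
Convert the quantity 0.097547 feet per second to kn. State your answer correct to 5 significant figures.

1 ft/s = 0.592484 kn.
So 0.097547 × 0.592484 ≈ 0.057795 kn.

0.057795 kn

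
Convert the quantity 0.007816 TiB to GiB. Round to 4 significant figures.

8.004 GiB

1 tebibyte = 1024.00 GiB.
Then 0.007816 × 1024.00 ≈ 8.004 GiB.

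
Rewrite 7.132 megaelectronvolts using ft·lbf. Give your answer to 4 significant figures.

1 megaelectronvolt = 1.18170e-13 foot-pounds.
Then 7.132 × 1.18170e-13 ≈ 8.428e-13 ft·lbf.

8.428e-13 ft·lbf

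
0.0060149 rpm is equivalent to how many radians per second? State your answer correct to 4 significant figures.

0.0006299 rad/s

1 rpm = 0.104720 rad/s.
Then 0.0060149 × 0.104720 ≈ 0.0006299 rad/s.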